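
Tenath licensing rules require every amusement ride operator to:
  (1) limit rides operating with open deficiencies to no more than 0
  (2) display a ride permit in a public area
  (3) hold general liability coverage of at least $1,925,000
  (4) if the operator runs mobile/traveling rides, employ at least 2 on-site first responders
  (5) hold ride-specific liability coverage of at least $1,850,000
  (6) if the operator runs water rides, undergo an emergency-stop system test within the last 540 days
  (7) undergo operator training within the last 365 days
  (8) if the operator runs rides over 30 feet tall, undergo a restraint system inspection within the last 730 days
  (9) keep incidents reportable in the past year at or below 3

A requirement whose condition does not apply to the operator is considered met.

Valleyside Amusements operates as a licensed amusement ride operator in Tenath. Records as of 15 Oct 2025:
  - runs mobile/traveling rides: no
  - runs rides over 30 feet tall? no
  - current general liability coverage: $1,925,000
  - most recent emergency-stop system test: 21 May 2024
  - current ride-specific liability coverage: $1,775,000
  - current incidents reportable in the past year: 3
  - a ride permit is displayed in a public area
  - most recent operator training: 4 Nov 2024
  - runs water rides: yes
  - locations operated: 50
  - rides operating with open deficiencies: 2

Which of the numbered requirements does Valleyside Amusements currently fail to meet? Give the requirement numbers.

1, 5

1. rides operating with open deficiencies 2 > 0 → not met
2. ride permit present → met
3. general liability coverage $1,925,000 ≥ $1,925,000 → met
4. condition 'runs mobile/traveling rides' does not hold → requirement n/a → met
5. ride-specific liability coverage $1,775,000 < $1,850,000 → not met
6. condition 'runs water rides' holds; emergency-stop system test 512 days ago vs limit 540 → met
7. operator training 345 days ago vs limit 365 → met
8. condition 'runs rides over 30 feet tall' does not hold → requirement n/a → met
9. incidents reportable in the past year 3 ≤ 3 → met
Not met: 1, 5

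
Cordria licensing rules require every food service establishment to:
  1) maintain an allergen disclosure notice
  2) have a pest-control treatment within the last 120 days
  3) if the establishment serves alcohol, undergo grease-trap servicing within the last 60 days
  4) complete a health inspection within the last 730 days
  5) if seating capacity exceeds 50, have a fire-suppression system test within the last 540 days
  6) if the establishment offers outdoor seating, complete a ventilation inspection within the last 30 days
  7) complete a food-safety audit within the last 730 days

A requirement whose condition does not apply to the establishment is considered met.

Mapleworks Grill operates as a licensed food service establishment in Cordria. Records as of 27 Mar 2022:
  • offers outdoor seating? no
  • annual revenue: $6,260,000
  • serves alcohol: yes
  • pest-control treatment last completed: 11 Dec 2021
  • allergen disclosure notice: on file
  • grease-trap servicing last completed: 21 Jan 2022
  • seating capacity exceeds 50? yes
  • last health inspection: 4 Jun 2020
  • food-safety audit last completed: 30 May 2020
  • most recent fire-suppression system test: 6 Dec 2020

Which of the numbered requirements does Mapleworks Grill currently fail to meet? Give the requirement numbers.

3

1. allergen disclosure notice present → met
2. pest-control treatment 106 days ago vs limit 120 → met
3. condition 'serves alcohol' holds; grease-trap servicing 65 days ago vs limit 60 → not met
4. health inspection 661 days ago vs limit 730 → met
5. condition 'seating capacity exceeds 50' holds; fire-suppression system test 476 days ago vs limit 540 → met
6. condition 'offers outdoor seating' does not hold → requirement n/a → met
7. food-safety audit 666 days ago vs limit 730 → met
Not met: 3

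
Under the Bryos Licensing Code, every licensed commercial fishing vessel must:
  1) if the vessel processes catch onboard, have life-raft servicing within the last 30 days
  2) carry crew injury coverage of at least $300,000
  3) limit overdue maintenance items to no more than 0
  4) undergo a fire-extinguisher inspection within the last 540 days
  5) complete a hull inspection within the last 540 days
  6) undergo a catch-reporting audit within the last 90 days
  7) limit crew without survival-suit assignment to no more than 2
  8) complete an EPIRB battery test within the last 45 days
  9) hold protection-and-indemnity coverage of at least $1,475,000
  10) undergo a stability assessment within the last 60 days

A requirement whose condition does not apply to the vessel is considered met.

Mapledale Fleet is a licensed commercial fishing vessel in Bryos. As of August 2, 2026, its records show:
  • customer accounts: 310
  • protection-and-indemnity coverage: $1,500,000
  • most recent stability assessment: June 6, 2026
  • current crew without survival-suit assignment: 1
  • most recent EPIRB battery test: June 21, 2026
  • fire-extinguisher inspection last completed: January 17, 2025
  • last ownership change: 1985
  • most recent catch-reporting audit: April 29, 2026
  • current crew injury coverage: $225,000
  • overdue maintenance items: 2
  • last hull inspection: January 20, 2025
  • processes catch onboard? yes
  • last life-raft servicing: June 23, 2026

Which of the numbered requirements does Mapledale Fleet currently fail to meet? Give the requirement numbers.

1, 2, 3, 4, 5, 6

1. condition 'processes catch onboard' holds; life-raft servicing 40 days ago vs limit 30 → not met
2. crew injury coverage $225,000 < $300,000 → not met
3. overdue maintenance items 2 > 0 → not met
4. fire-extinguisher inspection 562 days ago vs limit 540 → not met
5. hull inspection 559 days ago vs limit 540 → not met
6. catch-reporting audit 95 days ago vs limit 90 → not met
7. crew without survival-suit assignment 1 ≤ 2 → met
8. EPIRB battery test 42 days ago vs limit 45 → met
9. protection-and-indemnity coverage $1,500,000 ≥ $1,475,000 → met
10. stability assessment 57 days ago vs limit 60 → met
Not met: 1, 2, 3, 4, 5, 6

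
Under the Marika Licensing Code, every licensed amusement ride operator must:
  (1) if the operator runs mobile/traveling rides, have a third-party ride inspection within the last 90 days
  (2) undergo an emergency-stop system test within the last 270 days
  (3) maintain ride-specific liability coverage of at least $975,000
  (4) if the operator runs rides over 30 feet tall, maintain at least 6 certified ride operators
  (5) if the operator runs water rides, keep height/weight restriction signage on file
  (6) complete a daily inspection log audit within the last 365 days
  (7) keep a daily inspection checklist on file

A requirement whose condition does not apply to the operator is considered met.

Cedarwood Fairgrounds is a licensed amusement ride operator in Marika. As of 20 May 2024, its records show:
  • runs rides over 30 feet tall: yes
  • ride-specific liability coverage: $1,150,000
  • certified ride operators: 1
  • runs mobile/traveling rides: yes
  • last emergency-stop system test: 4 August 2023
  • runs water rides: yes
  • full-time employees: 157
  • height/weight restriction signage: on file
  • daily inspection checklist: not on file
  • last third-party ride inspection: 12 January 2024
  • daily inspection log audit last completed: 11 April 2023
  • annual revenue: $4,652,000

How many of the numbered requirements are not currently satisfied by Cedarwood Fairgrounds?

1. condition 'runs mobile/traveling rides' holds; third-party ride inspection 129 days ago vs limit 90 → not met
2. emergency-stop system test 290 days ago vs limit 270 → not met
3. ride-specific liability coverage $1,150,000 ≥ $975,000 → met
4. condition 'runs rides over 30 feet tall' holds; certified ride operators 1 < 6 → not met
5. condition 'runs water rides' holds; height/weight restriction signage present → met
6. daily inspection log audit 405 days ago vs limit 365 → not met
7. daily inspection checklist absent → not met
Not met: 5 of 7

5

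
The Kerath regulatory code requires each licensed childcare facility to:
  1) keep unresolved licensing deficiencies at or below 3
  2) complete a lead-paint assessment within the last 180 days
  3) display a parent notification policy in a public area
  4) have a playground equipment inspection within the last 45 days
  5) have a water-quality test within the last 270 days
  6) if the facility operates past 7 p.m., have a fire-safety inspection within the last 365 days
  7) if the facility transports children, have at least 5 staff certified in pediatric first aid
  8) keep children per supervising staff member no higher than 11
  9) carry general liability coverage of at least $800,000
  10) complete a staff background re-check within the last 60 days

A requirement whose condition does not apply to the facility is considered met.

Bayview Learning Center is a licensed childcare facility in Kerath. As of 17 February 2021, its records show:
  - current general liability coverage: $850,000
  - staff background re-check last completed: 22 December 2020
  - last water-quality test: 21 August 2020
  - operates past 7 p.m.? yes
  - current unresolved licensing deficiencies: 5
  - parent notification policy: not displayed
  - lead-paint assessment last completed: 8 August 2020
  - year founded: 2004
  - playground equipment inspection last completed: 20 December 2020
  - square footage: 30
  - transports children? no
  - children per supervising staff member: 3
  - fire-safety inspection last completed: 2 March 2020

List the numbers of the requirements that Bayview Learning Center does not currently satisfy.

1. unresolved licensing deficiencies 5 > 3 → not met
2. lead-paint assessment 193 days ago vs limit 180 → not met
3. parent notification policy absent → not met
4. playground equipment inspection 59 days ago vs limit 45 → not met
5. water-quality test 180 days ago vs limit 270 → met
6. condition 'operates past 7 p.m.' holds; fire-safety inspection 352 days ago vs limit 365 → met
7. condition 'transports children' does not hold → requirement n/a → met
8. children per supervising staff member 3 ≤ 11 → met
9. general liability coverage $850,000 ≥ $800,000 → met
10. staff background re-check 57 days ago vs limit 60 → met
Not met: 1, 2, 3, 4

1, 2, 3, 4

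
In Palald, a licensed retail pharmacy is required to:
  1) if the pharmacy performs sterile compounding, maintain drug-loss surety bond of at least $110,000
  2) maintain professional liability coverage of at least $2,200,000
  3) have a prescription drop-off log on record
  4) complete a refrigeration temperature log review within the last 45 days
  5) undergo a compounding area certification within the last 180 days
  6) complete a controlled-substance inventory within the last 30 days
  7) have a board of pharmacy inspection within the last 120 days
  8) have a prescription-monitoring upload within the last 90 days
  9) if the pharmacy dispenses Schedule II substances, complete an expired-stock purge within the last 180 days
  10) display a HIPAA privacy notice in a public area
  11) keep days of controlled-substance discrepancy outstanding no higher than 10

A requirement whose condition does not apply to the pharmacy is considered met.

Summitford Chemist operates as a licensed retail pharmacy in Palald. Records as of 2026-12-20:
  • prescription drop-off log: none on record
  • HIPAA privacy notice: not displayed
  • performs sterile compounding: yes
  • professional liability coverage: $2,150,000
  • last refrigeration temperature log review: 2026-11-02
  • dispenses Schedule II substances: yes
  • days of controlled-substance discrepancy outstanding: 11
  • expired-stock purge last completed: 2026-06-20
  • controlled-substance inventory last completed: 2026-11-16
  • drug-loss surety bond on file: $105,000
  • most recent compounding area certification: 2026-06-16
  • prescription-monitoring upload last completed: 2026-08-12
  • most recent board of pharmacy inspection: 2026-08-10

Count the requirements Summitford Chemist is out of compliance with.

1. condition 'performs sterile compounding' holds; drug-loss surety bond $105,000 < $110,000 → not met
2. professional liability coverage $2,150,000 < $2,200,000 → not met
3. prescription drop-off log absent → not met
4. refrigeration temperature log review 48 days ago vs limit 45 → not met
5. compounding area certification 187 days ago vs limit 180 → not met
6. controlled-substance inventory 34 days ago vs limit 30 → not met
7. board of pharmacy inspection 132 days ago vs limit 120 → not met
8. prescription-monitoring upload 130 days ago vs limit 90 → not met
9. condition 'dispenses Schedule II substances' holds; expired-stock purge 183 days ago vs limit 180 → not met
10. HIPAA privacy notice absent → not met
11. days of controlled-substance discrepancy outstanding 11 > 10 → not met
Not met: 11 of 11

11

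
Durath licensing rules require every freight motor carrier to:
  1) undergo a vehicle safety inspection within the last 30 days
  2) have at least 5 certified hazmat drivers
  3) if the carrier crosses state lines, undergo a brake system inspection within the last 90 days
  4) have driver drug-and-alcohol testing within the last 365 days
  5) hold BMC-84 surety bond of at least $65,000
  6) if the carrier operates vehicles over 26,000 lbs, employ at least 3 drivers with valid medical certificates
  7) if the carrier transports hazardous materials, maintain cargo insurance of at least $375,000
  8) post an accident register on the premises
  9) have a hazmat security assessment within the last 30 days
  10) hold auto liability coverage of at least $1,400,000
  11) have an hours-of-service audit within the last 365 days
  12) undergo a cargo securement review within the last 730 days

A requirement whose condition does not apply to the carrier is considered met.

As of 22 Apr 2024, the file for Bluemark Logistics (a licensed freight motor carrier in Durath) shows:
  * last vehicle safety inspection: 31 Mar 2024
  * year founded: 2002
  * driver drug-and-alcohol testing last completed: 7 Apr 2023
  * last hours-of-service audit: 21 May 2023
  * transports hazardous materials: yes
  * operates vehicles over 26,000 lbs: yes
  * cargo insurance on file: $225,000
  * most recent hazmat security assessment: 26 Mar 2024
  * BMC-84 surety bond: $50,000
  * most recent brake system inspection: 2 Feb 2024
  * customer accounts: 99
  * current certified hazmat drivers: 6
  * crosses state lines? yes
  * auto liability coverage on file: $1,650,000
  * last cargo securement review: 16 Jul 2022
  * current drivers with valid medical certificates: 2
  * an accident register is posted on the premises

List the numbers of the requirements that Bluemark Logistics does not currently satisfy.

1. vehicle safety inspection 22 days ago vs limit 30 → met
2. certified hazmat drivers 6 ≥ 5 → met
3. condition 'crosses state lines' holds; brake system inspection 80 days ago vs limit 90 → met
4. driver drug-and-alcohol testing 381 days ago vs limit 365 → not met
5. BMC-84 surety bond $50,000 < $65,000 → not met
6. condition 'operates vehicles over 26,000 lbs' holds; drivers with valid medical certificates 2 < 3 → not met
7. condition 'transports hazardous materials' holds; cargo insurance $225,000 < $375,000 → not met
8. accident register present → met
9. hazmat security assessment 27 days ago vs limit 30 → met
10. auto liability coverage $1,650,000 ≥ $1,400,000 → met
11. hours-of-service audit 337 days ago vs limit 365 → met
12. cargo securement review 646 days ago vs limit 730 → met
Not met: 4, 5, 6, 7

4, 5, 6, 7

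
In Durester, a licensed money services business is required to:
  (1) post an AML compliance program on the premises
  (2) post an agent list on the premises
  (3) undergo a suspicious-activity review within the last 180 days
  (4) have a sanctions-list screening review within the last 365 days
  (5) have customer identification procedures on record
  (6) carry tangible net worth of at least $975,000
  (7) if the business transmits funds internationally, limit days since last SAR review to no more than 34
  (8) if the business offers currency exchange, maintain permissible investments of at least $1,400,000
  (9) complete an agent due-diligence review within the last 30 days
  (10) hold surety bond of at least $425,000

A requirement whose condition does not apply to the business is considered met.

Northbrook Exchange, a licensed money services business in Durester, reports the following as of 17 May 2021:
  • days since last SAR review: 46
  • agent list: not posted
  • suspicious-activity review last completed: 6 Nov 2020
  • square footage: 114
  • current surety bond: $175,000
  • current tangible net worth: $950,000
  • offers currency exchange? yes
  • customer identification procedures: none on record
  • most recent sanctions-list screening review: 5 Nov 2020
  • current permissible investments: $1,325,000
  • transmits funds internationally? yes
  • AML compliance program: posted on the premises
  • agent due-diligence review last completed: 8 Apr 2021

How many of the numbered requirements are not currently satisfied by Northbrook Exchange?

1. AML compliance program present → met
2. agent list absent → not met
3. suspicious-activity review 192 days ago vs limit 180 → not met
4. sanctions-list screening review 193 days ago vs limit 365 → met
5. customer identification procedures absent → not met
6. tangible net worth $950,000 < $975,000 → not met
7. condition 'transmits funds internationally' holds; days since last SAR review 46 > 34 → not met
8. condition 'offers currency exchange' holds; permissible investments $1,325,000 < $1,400,000 → not met
9. agent due-diligence review 39 days ago vs limit 30 → not met
10. surety bond $175,000 < $425,000 → not met
Not met: 8 of 10

8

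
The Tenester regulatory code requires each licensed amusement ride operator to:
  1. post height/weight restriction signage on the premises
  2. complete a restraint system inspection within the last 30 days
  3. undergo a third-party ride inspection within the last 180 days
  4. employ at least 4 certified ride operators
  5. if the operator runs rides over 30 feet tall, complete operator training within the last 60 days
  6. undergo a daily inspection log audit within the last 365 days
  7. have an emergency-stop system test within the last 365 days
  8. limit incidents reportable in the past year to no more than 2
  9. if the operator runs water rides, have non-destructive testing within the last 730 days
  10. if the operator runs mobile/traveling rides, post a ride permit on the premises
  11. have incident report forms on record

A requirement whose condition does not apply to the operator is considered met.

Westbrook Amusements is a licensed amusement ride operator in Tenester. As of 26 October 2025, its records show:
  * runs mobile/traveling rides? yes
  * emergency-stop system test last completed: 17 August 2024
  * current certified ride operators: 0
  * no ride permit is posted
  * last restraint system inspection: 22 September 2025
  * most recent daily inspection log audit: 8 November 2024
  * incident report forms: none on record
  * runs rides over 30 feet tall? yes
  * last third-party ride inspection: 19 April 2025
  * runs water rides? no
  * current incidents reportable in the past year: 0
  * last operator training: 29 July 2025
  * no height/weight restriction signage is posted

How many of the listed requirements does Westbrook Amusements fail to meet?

1. height/weight restriction signage absent → not met
2. restraint system inspection 34 days ago vs limit 30 → not met
3. third-party ride inspection 190 days ago vs limit 180 → not met
4. certified ride operators 0 < 4 → not met
5. condition 'runs rides over 30 feet tall' holds; operator training 89 days ago vs limit 60 → not met
6. daily inspection log audit 352 days ago vs limit 365 → met
7. emergency-stop system test 435 days ago vs limit 365 → not met
8. incidents reportable in the past year 0 ≤ 2 → met
9. condition 'runs water rides' does not hold → requirement n/a → met
10. condition 'runs mobile/traveling rides' holds; ride permit absent → not met
11. incident report forms absent → not met
Not met: 8 of 11

8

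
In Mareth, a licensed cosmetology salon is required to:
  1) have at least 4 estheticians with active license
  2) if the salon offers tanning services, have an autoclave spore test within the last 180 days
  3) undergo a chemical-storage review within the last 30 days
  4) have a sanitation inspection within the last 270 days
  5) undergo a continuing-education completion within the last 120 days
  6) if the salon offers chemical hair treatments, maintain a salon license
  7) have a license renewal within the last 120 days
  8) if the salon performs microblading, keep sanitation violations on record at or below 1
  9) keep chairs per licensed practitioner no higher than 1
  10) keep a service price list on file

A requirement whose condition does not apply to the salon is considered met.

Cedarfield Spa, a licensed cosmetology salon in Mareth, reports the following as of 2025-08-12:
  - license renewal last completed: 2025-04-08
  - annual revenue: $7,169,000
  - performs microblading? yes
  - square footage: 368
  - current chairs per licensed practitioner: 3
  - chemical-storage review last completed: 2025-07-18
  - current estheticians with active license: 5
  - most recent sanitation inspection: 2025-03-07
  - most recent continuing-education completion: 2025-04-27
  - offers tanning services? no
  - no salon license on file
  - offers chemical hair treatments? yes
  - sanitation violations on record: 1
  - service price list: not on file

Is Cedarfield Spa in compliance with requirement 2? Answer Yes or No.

Yes

2. condition 'offers tanning services' does not hold → requirement n/a → met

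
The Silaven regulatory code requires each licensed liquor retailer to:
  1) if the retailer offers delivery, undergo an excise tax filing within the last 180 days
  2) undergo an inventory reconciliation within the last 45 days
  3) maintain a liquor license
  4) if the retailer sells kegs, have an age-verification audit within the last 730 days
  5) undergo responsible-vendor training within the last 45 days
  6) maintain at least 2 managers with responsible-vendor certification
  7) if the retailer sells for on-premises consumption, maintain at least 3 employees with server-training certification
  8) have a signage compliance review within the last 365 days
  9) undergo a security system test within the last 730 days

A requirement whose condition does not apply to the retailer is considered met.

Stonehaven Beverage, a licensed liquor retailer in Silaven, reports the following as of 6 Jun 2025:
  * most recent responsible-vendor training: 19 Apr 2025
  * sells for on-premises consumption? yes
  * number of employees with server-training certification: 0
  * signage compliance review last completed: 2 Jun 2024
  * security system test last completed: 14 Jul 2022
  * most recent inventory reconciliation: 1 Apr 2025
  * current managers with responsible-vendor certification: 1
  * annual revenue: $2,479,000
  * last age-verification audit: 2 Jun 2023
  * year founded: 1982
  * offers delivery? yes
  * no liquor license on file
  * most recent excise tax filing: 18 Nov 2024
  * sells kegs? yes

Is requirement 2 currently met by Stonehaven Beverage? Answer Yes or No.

No

2. inventory reconciliation 66 days ago vs limit 45 → not met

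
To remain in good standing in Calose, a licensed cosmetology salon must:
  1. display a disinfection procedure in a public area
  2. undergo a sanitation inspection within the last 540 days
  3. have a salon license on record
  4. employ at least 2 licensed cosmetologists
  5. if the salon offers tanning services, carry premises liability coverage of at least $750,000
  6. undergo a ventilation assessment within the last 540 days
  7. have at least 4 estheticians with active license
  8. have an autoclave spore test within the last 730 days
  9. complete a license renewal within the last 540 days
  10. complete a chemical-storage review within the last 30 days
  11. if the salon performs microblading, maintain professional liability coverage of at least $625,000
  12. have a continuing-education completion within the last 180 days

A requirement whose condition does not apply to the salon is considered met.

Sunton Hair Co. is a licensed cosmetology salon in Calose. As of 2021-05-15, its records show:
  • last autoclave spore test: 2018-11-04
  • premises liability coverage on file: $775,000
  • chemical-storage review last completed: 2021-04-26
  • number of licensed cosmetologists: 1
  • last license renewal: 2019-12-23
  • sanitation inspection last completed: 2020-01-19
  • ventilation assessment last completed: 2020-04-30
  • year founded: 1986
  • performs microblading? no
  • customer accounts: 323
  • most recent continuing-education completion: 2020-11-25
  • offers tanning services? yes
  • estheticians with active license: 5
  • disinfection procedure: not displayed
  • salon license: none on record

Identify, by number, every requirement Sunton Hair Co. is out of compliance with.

1. disinfection procedure absent → not met
2. sanitation inspection 482 days ago vs limit 540 → met
3. salon license absent → not met
4. licensed cosmetologists 1 < 2 → not met
5. condition 'offers tanning services' holds; premises liability coverage $775,000 ≥ $750,000 → met
6. ventilation assessment 380 days ago vs limit 540 → met
7. estheticians with active license 5 ≥ 4 → met
8. autoclave spore test 923 days ago vs limit 730 → not met
9. license renewal 509 days ago vs limit 540 → met
10. chemical-storage review 19 days ago vs limit 30 → met
11. condition 'performs microblading' does not hold → requirement n/a → met
12. continuing-education completion 171 days ago vs limit 180 → met
Not met: 1, 3, 4, 8

1, 3, 4, 8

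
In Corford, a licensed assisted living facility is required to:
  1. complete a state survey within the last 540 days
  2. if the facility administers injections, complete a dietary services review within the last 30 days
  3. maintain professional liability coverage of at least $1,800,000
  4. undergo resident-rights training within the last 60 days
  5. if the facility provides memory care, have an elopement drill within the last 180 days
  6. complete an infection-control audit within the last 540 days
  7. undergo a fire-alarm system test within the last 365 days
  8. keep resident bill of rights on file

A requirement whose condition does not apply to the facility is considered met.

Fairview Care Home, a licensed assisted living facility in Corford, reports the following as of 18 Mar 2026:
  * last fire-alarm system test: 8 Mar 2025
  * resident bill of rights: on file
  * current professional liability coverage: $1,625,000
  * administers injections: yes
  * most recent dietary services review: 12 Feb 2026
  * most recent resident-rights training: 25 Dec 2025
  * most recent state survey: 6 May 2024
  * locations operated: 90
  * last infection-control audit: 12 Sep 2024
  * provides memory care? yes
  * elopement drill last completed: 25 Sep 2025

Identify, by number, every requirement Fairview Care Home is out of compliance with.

1. state survey 681 days ago vs limit 540 → not met
2. condition 'administers injections' holds; dietary services review 34 days ago vs limit 30 → not met
3. professional liability coverage $1,625,000 < $1,800,000 → not met
4. resident-rights training 83 days ago vs limit 60 → not met
5. condition 'provides memory care' holds; elopement drill 174 days ago vs limit 180 → met
6. infection-control audit 552 days ago vs limit 540 → not met
7. fire-alarm system test 375 days ago vs limit 365 → not met
8. resident bill of rights present → met
Not met: 1, 2, 3, 4, 6, 7

1, 2, 3, 4, 6, 7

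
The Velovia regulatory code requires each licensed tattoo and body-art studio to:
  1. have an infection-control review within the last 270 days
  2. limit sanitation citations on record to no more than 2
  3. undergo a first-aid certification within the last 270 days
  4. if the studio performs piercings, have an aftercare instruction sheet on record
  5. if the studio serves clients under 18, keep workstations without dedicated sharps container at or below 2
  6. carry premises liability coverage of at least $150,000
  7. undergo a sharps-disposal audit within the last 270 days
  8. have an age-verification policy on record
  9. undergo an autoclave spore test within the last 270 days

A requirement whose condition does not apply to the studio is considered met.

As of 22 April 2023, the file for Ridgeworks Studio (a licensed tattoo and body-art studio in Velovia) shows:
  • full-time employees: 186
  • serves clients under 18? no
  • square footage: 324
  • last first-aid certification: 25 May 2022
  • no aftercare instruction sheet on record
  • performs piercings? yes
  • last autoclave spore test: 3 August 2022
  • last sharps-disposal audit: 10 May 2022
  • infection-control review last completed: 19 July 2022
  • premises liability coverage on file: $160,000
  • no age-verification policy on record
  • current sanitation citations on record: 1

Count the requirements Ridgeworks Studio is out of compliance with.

5

1. infection-control review 277 days ago vs limit 270 → not met
2. sanitation citations on record 1 ≤ 2 → met
3. first-aid certification 332 days ago vs limit 270 → not met
4. condition 'performs piercings' holds; aftercare instruction sheet absent → not met
5. condition 'serves clients under 18' does not hold → requirement n/a → met
6. premises liability coverage $160,000 ≥ $150,000 → met
7. sharps-disposal audit 347 days ago vs limit 270 → not met
8. age-verification policy absent → not met
9. autoclave spore test 262 days ago vs limit 270 → met
Not met: 5 of 9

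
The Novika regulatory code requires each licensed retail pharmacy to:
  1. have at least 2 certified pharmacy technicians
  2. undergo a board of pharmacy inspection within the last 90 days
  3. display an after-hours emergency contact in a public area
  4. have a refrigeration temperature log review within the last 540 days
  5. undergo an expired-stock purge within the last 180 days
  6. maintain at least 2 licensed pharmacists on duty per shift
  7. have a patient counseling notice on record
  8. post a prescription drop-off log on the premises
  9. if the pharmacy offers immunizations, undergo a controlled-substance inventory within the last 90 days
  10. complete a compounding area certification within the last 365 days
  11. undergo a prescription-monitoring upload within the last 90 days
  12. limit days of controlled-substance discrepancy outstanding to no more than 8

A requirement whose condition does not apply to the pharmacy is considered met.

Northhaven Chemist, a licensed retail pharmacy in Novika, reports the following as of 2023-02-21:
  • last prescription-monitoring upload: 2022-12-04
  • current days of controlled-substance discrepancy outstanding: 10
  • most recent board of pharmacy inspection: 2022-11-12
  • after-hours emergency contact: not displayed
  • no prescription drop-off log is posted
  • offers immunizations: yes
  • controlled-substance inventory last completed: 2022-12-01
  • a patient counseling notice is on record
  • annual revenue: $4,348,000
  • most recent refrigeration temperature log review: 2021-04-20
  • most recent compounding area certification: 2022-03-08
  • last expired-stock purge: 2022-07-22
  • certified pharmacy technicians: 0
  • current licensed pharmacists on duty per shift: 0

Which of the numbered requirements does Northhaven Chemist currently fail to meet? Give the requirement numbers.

1, 2, 3, 4, 5, 6, 8, 12

1. certified pharmacy technicians 0 < 2 → not met
2. board of pharmacy inspection 101 days ago vs limit 90 → not met
3. after-hours emergency contact absent → not met
4. refrigeration temperature log review 672 days ago vs limit 540 → not met
5. expired-stock purge 214 days ago vs limit 180 → not met
6. licensed pharmacists on duty per shift 0 < 2 → not met
7. patient counseling notice present → met
8. prescription drop-off log absent → not met
9. condition 'offers immunizations' holds; controlled-substance inventory 82 days ago vs limit 90 → met
10. compounding area certification 350 days ago vs limit 365 → met
11. prescription-monitoring upload 79 days ago vs limit 90 → met
12. days of controlled-substance discrepancy outstanding 10 > 8 → not met
Not met: 1, 2, 3, 4, 5, 6, 8, 12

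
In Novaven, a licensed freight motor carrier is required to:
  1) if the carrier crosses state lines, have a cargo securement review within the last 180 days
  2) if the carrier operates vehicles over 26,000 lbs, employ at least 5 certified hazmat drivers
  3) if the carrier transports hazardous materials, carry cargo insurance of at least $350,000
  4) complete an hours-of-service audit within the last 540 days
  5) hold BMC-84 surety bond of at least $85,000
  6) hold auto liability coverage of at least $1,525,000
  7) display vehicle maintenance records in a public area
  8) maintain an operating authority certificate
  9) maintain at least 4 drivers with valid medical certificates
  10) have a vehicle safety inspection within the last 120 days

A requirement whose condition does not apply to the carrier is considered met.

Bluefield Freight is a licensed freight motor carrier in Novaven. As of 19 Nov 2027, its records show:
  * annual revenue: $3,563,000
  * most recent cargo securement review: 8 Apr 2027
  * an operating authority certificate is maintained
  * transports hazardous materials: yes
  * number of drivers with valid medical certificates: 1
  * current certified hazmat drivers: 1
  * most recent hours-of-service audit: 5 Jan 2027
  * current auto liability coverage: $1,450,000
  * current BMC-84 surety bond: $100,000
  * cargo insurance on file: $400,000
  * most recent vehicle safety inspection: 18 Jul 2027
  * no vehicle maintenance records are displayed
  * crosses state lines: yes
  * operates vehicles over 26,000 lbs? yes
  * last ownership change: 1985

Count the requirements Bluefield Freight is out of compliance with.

1. condition 'crosses state lines' holds; cargo securement review 225 days ago vs limit 180 → not met
2. condition 'operates vehicles over 26,000 lbs' holds; certified hazmat drivers 1 < 5 → not met
3. condition 'transports hazardous materials' holds; cargo insurance $400,000 ≥ $350,000 → met
4. hours-of-service audit 318 days ago vs limit 540 → met
5. BMC-84 surety bond $100,000 ≥ $85,000 → met
6. auto liability coverage $1,450,000 < $1,525,000 → not met
7. vehicle maintenance records absent → not met
8. operating authority certificate present → met
9. drivers with valid medical certificates 1 < 4 → not met
10. vehicle safety inspection 124 days ago vs limit 120 → not met
Not met: 6 of 10

6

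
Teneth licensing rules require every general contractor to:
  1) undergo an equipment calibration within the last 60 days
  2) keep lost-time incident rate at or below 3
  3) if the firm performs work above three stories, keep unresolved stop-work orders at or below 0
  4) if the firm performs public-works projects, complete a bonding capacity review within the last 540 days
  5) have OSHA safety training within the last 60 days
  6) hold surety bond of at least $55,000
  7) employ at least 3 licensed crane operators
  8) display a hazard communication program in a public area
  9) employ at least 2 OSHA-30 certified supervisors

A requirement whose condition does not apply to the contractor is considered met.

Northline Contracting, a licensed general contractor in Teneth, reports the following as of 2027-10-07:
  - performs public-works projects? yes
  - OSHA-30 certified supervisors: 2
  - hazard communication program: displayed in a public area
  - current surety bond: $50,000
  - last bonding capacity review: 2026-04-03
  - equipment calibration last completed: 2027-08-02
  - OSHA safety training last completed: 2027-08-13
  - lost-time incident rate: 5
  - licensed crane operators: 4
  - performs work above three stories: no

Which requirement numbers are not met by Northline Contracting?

1. equipment calibration 66 days ago vs limit 60 → not met
2. lost-time incident rate 5 > 3 → not met
3. condition 'performs work above three stories' does not hold → requirement n/a → met
4. condition 'performs public-works projects' holds; bonding capacity review 552 days ago vs limit 540 → not met
5. OSHA safety training 55 days ago vs limit 60 → met
6. surety bond $50,000 < $55,000 → not met
7. licensed crane operators 4 ≥ 3 → met
8. hazard communication program present → met
9. OSHA-30 certified supervisors 2 ≥ 2 → met
Not met: 1, 2, 4, 6

1, 2, 4, 6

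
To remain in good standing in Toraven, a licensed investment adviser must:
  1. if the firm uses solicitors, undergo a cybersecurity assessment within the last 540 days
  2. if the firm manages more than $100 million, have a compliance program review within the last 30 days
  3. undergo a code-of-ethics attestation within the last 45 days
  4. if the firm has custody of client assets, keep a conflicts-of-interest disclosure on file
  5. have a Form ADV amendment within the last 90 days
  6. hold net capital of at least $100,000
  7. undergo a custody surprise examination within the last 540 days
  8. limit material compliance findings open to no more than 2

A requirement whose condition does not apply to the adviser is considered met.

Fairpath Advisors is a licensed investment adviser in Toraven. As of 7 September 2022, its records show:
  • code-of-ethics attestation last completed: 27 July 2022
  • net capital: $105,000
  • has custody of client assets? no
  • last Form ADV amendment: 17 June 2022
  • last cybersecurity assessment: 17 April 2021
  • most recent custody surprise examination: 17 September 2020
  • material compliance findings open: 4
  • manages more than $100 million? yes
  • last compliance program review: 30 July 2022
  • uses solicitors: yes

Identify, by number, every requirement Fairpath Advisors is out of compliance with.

1. condition 'uses solicitors' holds; cybersecurity assessment 508 days ago vs limit 540 → met
2. condition 'manages more than $100 million' holds; compliance program review 39 days ago vs limit 30 → not met
3. code-of-ethics attestation 42 days ago vs limit 45 → met
4. condition 'has custody of client assets' does not hold → requirement n/a → met
5. Form ADV amendment 82 days ago vs limit 90 → met
6. net capital $105,000 ≥ $100,000 → met
7. custody surprise examination 720 days ago vs limit 540 → not met
8. material compliance findings open 4 > 2 → not met
Not met: 2, 7, 8

2, 7, 8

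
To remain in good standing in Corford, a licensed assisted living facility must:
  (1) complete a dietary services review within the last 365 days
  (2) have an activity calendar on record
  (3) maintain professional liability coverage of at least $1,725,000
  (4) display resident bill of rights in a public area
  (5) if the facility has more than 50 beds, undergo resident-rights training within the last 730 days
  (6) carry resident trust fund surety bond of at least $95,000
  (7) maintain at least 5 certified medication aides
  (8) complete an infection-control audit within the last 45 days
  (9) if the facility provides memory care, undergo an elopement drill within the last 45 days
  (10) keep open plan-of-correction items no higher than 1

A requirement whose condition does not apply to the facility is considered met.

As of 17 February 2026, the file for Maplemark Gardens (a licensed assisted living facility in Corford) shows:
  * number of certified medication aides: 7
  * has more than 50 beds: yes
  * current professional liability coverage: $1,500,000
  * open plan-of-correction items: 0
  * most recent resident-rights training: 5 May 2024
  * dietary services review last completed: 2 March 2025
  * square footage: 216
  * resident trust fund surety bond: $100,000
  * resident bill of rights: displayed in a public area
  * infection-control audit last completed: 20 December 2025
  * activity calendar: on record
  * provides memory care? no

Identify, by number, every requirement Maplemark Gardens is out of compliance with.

1. dietary services review 352 days ago vs limit 365 → met
2. activity calendar present → met
3. professional liability coverage $1,500,000 < $1,725,000 → not met
4. resident bill of rights present → met
5. condition 'has more than 50 beds' holds; resident-rights training 653 days ago vs limit 730 → met
6. resident trust fund surety bond $100,000 ≥ $95,000 → met
7. certified medication aides 7 ≥ 5 → met
8. infection-control audit 59 days ago vs limit 45 → not met
9. condition 'provides memory care' does not hold → requirement n/a → met
10. open plan-of-correction items 0 ≤ 1 → met
Not met: 3, 8

3, 8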